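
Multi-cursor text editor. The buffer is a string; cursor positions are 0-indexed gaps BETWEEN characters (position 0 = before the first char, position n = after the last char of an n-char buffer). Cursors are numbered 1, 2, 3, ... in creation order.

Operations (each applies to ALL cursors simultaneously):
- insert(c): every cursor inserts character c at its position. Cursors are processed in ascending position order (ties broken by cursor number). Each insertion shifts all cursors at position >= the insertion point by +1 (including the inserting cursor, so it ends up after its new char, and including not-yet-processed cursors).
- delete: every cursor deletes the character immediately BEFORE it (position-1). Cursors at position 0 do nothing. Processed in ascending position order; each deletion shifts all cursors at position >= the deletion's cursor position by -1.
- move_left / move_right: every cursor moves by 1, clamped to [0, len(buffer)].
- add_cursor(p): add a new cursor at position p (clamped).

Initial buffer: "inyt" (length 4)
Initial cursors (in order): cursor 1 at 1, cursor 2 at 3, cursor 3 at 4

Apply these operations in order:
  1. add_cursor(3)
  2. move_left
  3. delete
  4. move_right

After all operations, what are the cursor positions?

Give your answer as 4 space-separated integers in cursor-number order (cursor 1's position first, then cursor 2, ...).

After op 1 (add_cursor(3)): buffer="inyt" (len 4), cursors c1@1 c2@3 c4@3 c3@4, authorship ....
After op 2 (move_left): buffer="inyt" (len 4), cursors c1@0 c2@2 c4@2 c3@3, authorship ....
After op 3 (delete): buffer="t" (len 1), cursors c1@0 c2@0 c3@0 c4@0, authorship .
After op 4 (move_right): buffer="t" (len 1), cursors c1@1 c2@1 c3@1 c4@1, authorship .

Answer: 1 1 1 1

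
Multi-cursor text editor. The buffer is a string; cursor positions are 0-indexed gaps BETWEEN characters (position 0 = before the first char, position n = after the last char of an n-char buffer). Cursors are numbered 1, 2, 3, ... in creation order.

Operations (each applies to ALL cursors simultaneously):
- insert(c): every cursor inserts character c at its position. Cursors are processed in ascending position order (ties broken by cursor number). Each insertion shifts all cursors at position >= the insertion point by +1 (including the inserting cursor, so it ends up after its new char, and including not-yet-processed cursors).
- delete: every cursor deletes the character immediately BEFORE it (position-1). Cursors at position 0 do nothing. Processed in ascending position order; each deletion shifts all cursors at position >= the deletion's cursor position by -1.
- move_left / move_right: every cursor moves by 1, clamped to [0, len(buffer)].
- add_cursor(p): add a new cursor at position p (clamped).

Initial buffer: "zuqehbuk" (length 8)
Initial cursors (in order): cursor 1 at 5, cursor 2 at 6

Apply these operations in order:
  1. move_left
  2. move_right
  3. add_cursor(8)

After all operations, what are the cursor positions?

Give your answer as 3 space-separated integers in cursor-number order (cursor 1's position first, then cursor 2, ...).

After op 1 (move_left): buffer="zuqehbuk" (len 8), cursors c1@4 c2@5, authorship ........
After op 2 (move_right): buffer="zuqehbuk" (len 8), cursors c1@5 c2@6, authorship ........
After op 3 (add_cursor(8)): buffer="zuqehbuk" (len 8), cursors c1@5 c2@6 c3@8, authorship ........

Answer: 5 6 8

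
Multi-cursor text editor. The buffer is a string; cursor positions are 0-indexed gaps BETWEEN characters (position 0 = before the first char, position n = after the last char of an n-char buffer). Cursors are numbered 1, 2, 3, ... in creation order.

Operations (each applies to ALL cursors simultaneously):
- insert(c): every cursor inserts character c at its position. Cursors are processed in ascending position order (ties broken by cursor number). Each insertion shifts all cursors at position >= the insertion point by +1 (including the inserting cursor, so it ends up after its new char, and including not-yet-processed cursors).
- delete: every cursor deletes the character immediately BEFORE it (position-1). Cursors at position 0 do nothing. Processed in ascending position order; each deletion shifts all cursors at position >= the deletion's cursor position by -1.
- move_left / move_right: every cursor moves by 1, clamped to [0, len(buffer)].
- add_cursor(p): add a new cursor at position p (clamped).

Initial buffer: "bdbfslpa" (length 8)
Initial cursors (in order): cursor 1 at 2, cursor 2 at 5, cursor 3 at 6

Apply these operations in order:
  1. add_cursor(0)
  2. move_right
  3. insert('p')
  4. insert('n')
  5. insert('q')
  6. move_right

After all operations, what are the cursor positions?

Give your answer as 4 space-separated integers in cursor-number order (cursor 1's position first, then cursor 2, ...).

After op 1 (add_cursor(0)): buffer="bdbfslpa" (len 8), cursors c4@0 c1@2 c2@5 c3@6, authorship ........
After op 2 (move_right): buffer="bdbfslpa" (len 8), cursors c4@1 c1@3 c2@6 c3@7, authorship ........
After op 3 (insert('p')): buffer="bpdbpfslpppa" (len 12), cursors c4@2 c1@5 c2@9 c3@11, authorship .4..1...2.3.
After op 4 (insert('n')): buffer="bpndbpnfslpnppna" (len 16), cursors c4@3 c1@7 c2@12 c3@15, authorship .44..11...22.33.
After op 5 (insert('q')): buffer="bpnqdbpnqfslpnqppnqa" (len 20), cursors c4@4 c1@9 c2@15 c3@19, authorship .444..111...222.333.
After op 6 (move_right): buffer="bpnqdbpnqfslpnqppnqa" (len 20), cursors c4@5 c1@10 c2@16 c3@20, authorship .444..111...222.333.

Answer: 10 16 20 5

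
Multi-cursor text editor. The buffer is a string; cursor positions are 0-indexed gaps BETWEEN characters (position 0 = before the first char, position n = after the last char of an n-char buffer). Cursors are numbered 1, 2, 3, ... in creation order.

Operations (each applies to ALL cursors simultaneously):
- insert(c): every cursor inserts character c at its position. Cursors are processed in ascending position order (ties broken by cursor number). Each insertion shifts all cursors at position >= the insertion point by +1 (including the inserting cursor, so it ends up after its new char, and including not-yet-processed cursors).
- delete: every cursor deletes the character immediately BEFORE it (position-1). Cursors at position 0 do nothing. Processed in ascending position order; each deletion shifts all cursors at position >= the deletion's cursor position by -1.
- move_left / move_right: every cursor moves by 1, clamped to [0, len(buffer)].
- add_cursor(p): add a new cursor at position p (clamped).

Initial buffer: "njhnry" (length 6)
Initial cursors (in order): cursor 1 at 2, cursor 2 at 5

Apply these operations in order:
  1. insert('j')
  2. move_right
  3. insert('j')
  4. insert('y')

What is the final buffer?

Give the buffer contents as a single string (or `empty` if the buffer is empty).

Answer: njjhjynrjyjy

Derivation:
After op 1 (insert('j')): buffer="njjhnrjy" (len 8), cursors c1@3 c2@7, authorship ..1...2.
After op 2 (move_right): buffer="njjhnrjy" (len 8), cursors c1@4 c2@8, authorship ..1...2.
After op 3 (insert('j')): buffer="njjhjnrjyj" (len 10), cursors c1@5 c2@10, authorship ..1.1..2.2
After op 4 (insert('y')): buffer="njjhjynrjyjy" (len 12), cursors c1@6 c2@12, authorship ..1.11..2.22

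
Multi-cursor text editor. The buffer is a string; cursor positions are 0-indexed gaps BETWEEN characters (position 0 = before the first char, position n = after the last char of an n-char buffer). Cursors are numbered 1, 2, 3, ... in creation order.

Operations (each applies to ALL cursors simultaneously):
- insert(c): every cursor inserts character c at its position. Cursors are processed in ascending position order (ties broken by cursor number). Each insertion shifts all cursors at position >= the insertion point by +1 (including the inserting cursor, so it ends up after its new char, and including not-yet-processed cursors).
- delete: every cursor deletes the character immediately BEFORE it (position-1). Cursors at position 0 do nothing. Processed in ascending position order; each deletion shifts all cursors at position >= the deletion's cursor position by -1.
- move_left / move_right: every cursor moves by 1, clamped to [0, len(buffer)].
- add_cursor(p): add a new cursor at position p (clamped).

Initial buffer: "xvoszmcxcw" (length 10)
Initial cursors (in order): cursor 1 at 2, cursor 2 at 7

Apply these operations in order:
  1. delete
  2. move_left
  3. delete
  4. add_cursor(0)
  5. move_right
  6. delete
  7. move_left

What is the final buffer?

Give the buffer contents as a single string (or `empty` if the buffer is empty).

Answer: osxcw

Derivation:
After op 1 (delete): buffer="xoszmxcw" (len 8), cursors c1@1 c2@5, authorship ........
After op 2 (move_left): buffer="xoszmxcw" (len 8), cursors c1@0 c2@4, authorship ........
After op 3 (delete): buffer="xosmxcw" (len 7), cursors c1@0 c2@3, authorship .......
After op 4 (add_cursor(0)): buffer="xosmxcw" (len 7), cursors c1@0 c3@0 c2@3, authorship .......
After op 5 (move_right): buffer="xosmxcw" (len 7), cursors c1@1 c3@1 c2@4, authorship .......
After op 6 (delete): buffer="osxcw" (len 5), cursors c1@0 c3@0 c2@2, authorship .....
After op 7 (move_left): buffer="osxcw" (len 5), cursors c1@0 c3@0 c2@1, authorship .....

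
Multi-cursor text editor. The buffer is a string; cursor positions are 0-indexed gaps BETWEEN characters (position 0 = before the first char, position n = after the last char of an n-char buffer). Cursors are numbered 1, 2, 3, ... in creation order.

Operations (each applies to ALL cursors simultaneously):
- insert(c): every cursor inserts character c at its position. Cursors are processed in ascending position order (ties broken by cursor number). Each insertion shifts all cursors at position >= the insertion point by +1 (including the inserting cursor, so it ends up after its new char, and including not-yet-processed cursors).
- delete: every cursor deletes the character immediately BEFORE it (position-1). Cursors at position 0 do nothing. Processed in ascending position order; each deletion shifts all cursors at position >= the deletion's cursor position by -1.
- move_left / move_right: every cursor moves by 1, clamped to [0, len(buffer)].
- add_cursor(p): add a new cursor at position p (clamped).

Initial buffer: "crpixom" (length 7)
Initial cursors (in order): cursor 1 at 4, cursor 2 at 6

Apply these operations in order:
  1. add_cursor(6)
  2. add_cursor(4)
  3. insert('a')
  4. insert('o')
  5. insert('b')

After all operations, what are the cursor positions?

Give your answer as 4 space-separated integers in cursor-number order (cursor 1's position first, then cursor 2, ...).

Answer: 10 18 18 10

Derivation:
After op 1 (add_cursor(6)): buffer="crpixom" (len 7), cursors c1@4 c2@6 c3@6, authorship .......
After op 2 (add_cursor(4)): buffer="crpixom" (len 7), cursors c1@4 c4@4 c2@6 c3@6, authorship .......
After op 3 (insert('a')): buffer="crpiaaxoaam" (len 11), cursors c1@6 c4@6 c2@10 c3@10, authorship ....14..23.
After op 4 (insert('o')): buffer="crpiaaooxoaaoom" (len 15), cursors c1@8 c4@8 c2@14 c3@14, authorship ....1414..2323.
After op 5 (insert('b')): buffer="crpiaaoobbxoaaoobbm" (len 19), cursors c1@10 c4@10 c2@18 c3@18, authorship ....141414..232323.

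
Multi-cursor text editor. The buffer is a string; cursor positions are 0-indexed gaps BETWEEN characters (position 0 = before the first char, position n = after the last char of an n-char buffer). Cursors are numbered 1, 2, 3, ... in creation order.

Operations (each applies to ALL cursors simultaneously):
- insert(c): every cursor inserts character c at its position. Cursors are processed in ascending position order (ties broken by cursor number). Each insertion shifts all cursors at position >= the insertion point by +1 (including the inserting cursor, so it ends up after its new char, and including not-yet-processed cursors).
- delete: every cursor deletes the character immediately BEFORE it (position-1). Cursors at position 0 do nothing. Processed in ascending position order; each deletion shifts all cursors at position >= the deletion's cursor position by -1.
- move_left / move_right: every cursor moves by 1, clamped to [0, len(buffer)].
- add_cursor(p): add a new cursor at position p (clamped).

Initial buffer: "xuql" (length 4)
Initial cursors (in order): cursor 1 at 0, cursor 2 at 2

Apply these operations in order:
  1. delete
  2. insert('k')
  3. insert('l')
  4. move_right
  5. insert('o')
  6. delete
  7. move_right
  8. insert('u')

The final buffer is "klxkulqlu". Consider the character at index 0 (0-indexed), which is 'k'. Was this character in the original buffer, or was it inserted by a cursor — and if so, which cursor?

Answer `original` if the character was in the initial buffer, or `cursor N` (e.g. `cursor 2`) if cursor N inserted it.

After op 1 (delete): buffer="xql" (len 3), cursors c1@0 c2@1, authorship ...
After op 2 (insert('k')): buffer="kxkql" (len 5), cursors c1@1 c2@3, authorship 1.2..
After op 3 (insert('l')): buffer="klxklql" (len 7), cursors c1@2 c2@5, authorship 11.22..
After op 4 (move_right): buffer="klxklql" (len 7), cursors c1@3 c2@6, authorship 11.22..
After op 5 (insert('o')): buffer="klxoklqol" (len 9), cursors c1@4 c2@8, authorship 11.122.2.
After op 6 (delete): buffer="klxklql" (len 7), cursors c1@3 c2@6, authorship 11.22..
After op 7 (move_right): buffer="klxklql" (len 7), cursors c1@4 c2@7, authorship 11.22..
After op 8 (insert('u')): buffer="klxkulqlu" (len 9), cursors c1@5 c2@9, authorship 11.212..2
Authorship (.=original, N=cursor N): 1 1 . 2 1 2 . . 2
Index 0: author = 1

Answer: cursor 1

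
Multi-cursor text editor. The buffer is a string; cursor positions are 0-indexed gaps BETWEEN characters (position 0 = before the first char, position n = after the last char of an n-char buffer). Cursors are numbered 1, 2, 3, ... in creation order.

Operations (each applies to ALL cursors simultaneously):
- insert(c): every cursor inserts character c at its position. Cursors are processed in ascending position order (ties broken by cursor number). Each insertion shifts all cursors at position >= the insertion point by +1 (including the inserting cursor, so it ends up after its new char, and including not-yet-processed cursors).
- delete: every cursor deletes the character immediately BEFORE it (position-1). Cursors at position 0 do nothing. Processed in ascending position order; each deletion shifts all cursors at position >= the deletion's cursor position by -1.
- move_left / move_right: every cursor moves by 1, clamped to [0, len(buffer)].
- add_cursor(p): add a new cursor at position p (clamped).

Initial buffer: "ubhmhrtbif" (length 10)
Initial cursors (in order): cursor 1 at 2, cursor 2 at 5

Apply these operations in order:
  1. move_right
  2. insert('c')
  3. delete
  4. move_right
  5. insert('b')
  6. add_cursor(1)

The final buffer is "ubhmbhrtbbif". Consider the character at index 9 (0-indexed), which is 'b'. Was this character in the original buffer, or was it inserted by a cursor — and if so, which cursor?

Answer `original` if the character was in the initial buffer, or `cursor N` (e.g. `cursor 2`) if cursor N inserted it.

Answer: original

Derivation:
After op 1 (move_right): buffer="ubhmhrtbif" (len 10), cursors c1@3 c2@6, authorship ..........
After op 2 (insert('c')): buffer="ubhcmhrctbif" (len 12), cursors c1@4 c2@8, authorship ...1...2....
After op 3 (delete): buffer="ubhmhrtbif" (len 10), cursors c1@3 c2@6, authorship ..........
After op 4 (move_right): buffer="ubhmhrtbif" (len 10), cursors c1@4 c2@7, authorship ..........
After op 5 (insert('b')): buffer="ubhmbhrtbbif" (len 12), cursors c1@5 c2@9, authorship ....1...2...
After op 6 (add_cursor(1)): buffer="ubhmbhrtbbif" (len 12), cursors c3@1 c1@5 c2@9, authorship ....1...2...
Authorship (.=original, N=cursor N): . . . . 1 . . . 2 . . .
Index 9: author = original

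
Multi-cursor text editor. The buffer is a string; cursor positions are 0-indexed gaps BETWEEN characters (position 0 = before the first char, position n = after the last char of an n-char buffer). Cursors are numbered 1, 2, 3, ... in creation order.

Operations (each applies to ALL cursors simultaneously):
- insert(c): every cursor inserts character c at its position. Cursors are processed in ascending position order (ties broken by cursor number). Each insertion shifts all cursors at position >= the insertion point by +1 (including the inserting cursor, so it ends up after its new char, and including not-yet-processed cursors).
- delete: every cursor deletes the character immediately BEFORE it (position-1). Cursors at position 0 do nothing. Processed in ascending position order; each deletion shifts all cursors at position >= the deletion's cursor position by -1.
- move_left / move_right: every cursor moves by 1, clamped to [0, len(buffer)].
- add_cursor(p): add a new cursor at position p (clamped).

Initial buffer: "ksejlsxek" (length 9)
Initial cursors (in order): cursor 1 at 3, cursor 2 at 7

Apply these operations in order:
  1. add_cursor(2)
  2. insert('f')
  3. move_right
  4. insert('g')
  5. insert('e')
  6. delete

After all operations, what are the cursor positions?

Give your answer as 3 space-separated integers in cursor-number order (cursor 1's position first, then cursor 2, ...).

Answer: 8 14 5

Derivation:
After op 1 (add_cursor(2)): buffer="ksejlsxek" (len 9), cursors c3@2 c1@3 c2@7, authorship .........
After op 2 (insert('f')): buffer="ksfefjlsxfek" (len 12), cursors c3@3 c1@5 c2@10, authorship ..3.1....2..
After op 3 (move_right): buffer="ksfefjlsxfek" (len 12), cursors c3@4 c1@6 c2@11, authorship ..3.1....2..
After op 4 (insert('g')): buffer="ksfegfjglsxfegk" (len 15), cursors c3@5 c1@8 c2@14, authorship ..3.31.1...2.2.
After op 5 (insert('e')): buffer="ksfegefjgelsxfegek" (len 18), cursors c3@6 c1@10 c2@17, authorship ..3.331.11...2.22.
After op 6 (delete): buffer="ksfegfjglsxfegk" (len 15), cursors c3@5 c1@8 c2@14, authorship ..3.31.1...2.2.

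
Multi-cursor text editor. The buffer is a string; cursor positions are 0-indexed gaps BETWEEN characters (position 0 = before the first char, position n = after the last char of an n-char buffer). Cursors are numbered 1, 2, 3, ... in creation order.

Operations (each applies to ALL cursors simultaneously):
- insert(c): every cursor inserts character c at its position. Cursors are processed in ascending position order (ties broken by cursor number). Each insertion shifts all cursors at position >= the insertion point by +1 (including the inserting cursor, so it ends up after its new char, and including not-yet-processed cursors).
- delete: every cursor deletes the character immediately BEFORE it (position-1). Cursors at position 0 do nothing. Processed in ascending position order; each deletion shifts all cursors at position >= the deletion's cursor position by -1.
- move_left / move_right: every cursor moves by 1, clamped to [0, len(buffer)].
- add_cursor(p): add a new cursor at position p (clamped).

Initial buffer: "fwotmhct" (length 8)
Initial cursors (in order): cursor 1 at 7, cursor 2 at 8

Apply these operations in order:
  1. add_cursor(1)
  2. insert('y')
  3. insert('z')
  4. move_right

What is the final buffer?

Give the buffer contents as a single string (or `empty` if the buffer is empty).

Answer: fyzwotmhcyztyz

Derivation:
After op 1 (add_cursor(1)): buffer="fwotmhct" (len 8), cursors c3@1 c1@7 c2@8, authorship ........
After op 2 (insert('y')): buffer="fywotmhcyty" (len 11), cursors c3@2 c1@9 c2@11, authorship .3......1.2
After op 3 (insert('z')): buffer="fyzwotmhcyztyz" (len 14), cursors c3@3 c1@11 c2@14, authorship .33......11.22
After op 4 (move_right): buffer="fyzwotmhcyztyz" (len 14), cursors c3@4 c1@12 c2@14, authorship .33......11.22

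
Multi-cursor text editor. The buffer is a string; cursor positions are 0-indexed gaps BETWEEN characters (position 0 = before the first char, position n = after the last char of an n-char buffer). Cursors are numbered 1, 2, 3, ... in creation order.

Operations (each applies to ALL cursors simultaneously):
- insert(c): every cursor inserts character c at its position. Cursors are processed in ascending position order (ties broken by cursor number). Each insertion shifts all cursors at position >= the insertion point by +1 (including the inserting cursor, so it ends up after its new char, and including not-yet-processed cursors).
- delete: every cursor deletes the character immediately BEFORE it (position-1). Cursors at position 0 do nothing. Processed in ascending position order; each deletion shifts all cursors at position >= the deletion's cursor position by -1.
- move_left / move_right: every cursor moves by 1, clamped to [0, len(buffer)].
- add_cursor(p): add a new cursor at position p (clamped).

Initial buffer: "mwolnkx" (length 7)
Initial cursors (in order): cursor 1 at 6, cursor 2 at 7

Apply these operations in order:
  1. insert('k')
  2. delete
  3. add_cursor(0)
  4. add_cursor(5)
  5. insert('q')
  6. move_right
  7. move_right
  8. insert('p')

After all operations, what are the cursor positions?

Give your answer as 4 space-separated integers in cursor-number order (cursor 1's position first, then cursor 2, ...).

After op 1 (insert('k')): buffer="mwolnkkxk" (len 9), cursors c1@7 c2@9, authorship ......1.2
After op 2 (delete): buffer="mwolnkx" (len 7), cursors c1@6 c2@7, authorship .......
After op 3 (add_cursor(0)): buffer="mwolnkx" (len 7), cursors c3@0 c1@6 c2@7, authorship .......
After op 4 (add_cursor(5)): buffer="mwolnkx" (len 7), cursors c3@0 c4@5 c1@6 c2@7, authorship .......
After op 5 (insert('q')): buffer="qmwolnqkqxq" (len 11), cursors c3@1 c4@7 c1@9 c2@11, authorship 3.....4.1.2
After op 6 (move_right): buffer="qmwolnqkqxq" (len 11), cursors c3@2 c4@8 c1@10 c2@11, authorship 3.....4.1.2
After op 7 (move_right): buffer="qmwolnqkqxq" (len 11), cursors c3@3 c4@9 c1@11 c2@11, authorship 3.....4.1.2
After op 8 (insert('p')): buffer="qmwpolnqkqpxqpp" (len 15), cursors c3@4 c4@11 c1@15 c2@15, authorship 3..3...4.14.212

Answer: 15 15 4 11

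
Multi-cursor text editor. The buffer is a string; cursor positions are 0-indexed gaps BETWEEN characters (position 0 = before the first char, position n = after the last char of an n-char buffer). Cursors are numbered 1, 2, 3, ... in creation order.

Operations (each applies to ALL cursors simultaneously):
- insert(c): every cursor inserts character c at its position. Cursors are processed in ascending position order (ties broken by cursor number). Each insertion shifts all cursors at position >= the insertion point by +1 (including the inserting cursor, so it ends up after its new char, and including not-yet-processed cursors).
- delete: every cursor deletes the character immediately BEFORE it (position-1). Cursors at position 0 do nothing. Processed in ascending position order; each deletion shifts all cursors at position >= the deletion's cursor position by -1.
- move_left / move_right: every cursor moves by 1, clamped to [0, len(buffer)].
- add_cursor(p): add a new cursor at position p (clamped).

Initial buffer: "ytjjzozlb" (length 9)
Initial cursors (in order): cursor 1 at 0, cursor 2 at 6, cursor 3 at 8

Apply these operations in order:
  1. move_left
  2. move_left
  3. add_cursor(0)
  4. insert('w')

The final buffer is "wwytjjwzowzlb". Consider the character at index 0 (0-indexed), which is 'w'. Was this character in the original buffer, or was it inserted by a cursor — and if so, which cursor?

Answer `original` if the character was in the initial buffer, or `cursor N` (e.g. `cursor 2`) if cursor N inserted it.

After op 1 (move_left): buffer="ytjjzozlb" (len 9), cursors c1@0 c2@5 c3@7, authorship .........
After op 2 (move_left): buffer="ytjjzozlb" (len 9), cursors c1@0 c2@4 c3@6, authorship .........
After op 3 (add_cursor(0)): buffer="ytjjzozlb" (len 9), cursors c1@0 c4@0 c2@4 c3@6, authorship .........
After op 4 (insert('w')): buffer="wwytjjwzowzlb" (len 13), cursors c1@2 c4@2 c2@7 c3@10, authorship 14....2..3...
Authorship (.=original, N=cursor N): 1 4 . . . . 2 . . 3 . . .
Index 0: author = 1

Answer: cursor 1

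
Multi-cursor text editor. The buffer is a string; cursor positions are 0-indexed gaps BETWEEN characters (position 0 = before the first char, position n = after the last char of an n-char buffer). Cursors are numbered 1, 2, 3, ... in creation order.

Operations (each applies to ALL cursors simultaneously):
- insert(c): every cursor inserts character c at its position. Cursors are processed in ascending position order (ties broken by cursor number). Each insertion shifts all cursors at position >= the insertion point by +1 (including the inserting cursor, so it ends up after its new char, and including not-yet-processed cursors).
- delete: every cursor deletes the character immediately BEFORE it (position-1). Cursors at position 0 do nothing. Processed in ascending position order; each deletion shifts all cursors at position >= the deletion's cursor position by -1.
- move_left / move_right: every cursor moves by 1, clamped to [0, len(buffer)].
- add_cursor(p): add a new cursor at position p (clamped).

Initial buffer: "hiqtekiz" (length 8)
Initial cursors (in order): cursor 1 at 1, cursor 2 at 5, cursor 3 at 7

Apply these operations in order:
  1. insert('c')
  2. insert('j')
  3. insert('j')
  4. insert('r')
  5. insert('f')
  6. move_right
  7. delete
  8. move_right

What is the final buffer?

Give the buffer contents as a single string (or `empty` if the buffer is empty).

Answer: hcjjrfqtecjjrficjjrf

Derivation:
After op 1 (insert('c')): buffer="hciqteckicz" (len 11), cursors c1@2 c2@7 c3@10, authorship .1....2..3.
After op 2 (insert('j')): buffer="hcjiqtecjkicjz" (len 14), cursors c1@3 c2@9 c3@13, authorship .11....22..33.
After op 3 (insert('j')): buffer="hcjjiqtecjjkicjjz" (len 17), cursors c1@4 c2@11 c3@16, authorship .111....222..333.
After op 4 (insert('r')): buffer="hcjjriqtecjjrkicjjrz" (len 20), cursors c1@5 c2@13 c3@19, authorship .1111....2222..3333.
After op 5 (insert('f')): buffer="hcjjrfiqtecjjrfkicjjrfz" (len 23), cursors c1@6 c2@15 c3@22, authorship .11111....22222..33333.
After op 6 (move_right): buffer="hcjjrfiqtecjjrfkicjjrfz" (len 23), cursors c1@7 c2@16 c3@23, authorship .11111....22222..33333.
After op 7 (delete): buffer="hcjjrfqtecjjrficjjrf" (len 20), cursors c1@6 c2@14 c3@20, authorship .11111...22222.33333
After op 8 (move_right): buffer="hcjjrfqtecjjrficjjrf" (len 20), cursors c1@7 c2@15 c3@20, authorship .11111...22222.33333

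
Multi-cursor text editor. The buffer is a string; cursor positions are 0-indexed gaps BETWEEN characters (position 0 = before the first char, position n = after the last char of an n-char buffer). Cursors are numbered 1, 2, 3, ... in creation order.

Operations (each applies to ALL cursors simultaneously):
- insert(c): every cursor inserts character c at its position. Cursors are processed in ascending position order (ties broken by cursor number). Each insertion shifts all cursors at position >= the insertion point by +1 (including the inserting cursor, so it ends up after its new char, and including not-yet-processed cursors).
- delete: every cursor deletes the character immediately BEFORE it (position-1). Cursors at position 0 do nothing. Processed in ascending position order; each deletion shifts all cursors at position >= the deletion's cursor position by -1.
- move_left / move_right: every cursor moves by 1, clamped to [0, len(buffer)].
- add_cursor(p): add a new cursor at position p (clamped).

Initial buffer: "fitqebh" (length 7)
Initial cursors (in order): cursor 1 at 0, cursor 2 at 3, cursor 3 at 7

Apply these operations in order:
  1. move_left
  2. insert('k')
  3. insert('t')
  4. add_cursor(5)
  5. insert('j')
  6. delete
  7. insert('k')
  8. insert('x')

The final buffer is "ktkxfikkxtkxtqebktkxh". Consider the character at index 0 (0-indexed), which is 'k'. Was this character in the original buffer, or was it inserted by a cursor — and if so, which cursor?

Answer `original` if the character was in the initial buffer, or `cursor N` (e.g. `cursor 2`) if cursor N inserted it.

After op 1 (move_left): buffer="fitqebh" (len 7), cursors c1@0 c2@2 c3@6, authorship .......
After op 2 (insert('k')): buffer="kfiktqebkh" (len 10), cursors c1@1 c2@4 c3@9, authorship 1..2....3.
After op 3 (insert('t')): buffer="ktfikttqebkth" (len 13), cursors c1@2 c2@6 c3@12, authorship 11..22....33.
After op 4 (add_cursor(5)): buffer="ktfikttqebkth" (len 13), cursors c1@2 c4@5 c2@6 c3@12, authorship 11..22....33.
After op 5 (insert('j')): buffer="ktjfikjtjtqebktjh" (len 17), cursors c1@3 c4@7 c2@9 c3@16, authorship 111..2422....333.
After op 6 (delete): buffer="ktfikttqebkth" (len 13), cursors c1@2 c4@5 c2@6 c3@12, authorship 11..22....33.
After op 7 (insert('k')): buffer="ktkfikktktqebktkh" (len 17), cursors c1@3 c4@7 c2@9 c3@16, authorship 111..2422....333.
After op 8 (insert('x')): buffer="ktkxfikkxtkxtqebktkxh" (len 21), cursors c1@4 c4@9 c2@12 c3@20, authorship 1111..244222....3333.
Authorship (.=original, N=cursor N): 1 1 1 1 . . 2 4 4 2 2 2 . . . . 3 3 3 3 .
Index 0: author = 1

Answer: cursor 1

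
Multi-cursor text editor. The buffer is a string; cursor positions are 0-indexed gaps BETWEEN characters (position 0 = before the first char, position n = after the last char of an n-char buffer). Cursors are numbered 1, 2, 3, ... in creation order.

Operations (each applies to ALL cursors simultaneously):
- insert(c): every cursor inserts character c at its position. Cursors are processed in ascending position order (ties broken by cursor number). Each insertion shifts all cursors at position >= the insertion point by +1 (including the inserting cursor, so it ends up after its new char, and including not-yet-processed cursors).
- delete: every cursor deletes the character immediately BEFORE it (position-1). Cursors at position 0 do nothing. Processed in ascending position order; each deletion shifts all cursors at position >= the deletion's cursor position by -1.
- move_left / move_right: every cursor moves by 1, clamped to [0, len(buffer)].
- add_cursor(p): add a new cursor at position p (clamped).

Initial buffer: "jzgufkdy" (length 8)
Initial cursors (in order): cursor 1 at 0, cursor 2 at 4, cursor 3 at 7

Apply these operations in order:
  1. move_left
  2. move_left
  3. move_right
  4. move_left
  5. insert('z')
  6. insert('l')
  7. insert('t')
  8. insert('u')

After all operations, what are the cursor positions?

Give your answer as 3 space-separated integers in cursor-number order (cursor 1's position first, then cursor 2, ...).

Answer: 4 10 17

Derivation:
After op 1 (move_left): buffer="jzgufkdy" (len 8), cursors c1@0 c2@3 c3@6, authorship ........
After op 2 (move_left): buffer="jzgufkdy" (len 8), cursors c1@0 c2@2 c3@5, authorship ........
After op 3 (move_right): buffer="jzgufkdy" (len 8), cursors c1@1 c2@3 c3@6, authorship ........
After op 4 (move_left): buffer="jzgufkdy" (len 8), cursors c1@0 c2@2 c3@5, authorship ........
After op 5 (insert('z')): buffer="zjzzgufzkdy" (len 11), cursors c1@1 c2@4 c3@8, authorship 1..2...3...
After op 6 (insert('l')): buffer="zljzzlgufzlkdy" (len 14), cursors c1@2 c2@6 c3@11, authorship 11..22...33...
After op 7 (insert('t')): buffer="zltjzzltgufzltkdy" (len 17), cursors c1@3 c2@8 c3@14, authorship 111..222...333...
After op 8 (insert('u')): buffer="zltujzzltugufzltukdy" (len 20), cursors c1@4 c2@10 c3@17, authorship 1111..2222...3333...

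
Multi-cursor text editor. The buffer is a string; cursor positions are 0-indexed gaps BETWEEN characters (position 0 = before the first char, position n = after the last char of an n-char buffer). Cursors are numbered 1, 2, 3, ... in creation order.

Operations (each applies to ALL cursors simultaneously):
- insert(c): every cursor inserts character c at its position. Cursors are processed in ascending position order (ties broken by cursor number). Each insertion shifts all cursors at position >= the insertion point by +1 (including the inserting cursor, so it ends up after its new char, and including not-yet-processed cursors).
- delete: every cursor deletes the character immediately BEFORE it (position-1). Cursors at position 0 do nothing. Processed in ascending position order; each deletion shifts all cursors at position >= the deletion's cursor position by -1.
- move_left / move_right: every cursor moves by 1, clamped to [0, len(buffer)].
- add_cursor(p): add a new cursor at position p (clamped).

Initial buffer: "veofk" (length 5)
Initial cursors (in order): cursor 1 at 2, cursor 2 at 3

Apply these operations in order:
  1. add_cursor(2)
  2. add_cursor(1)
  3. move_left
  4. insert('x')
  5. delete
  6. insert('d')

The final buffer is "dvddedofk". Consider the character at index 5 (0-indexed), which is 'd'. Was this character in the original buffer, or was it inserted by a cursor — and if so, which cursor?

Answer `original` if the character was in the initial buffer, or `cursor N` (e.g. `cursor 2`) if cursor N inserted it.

Answer: cursor 2

Derivation:
After op 1 (add_cursor(2)): buffer="veofk" (len 5), cursors c1@2 c3@2 c2@3, authorship .....
After op 2 (add_cursor(1)): buffer="veofk" (len 5), cursors c4@1 c1@2 c3@2 c2@3, authorship .....
After op 3 (move_left): buffer="veofk" (len 5), cursors c4@0 c1@1 c3@1 c2@2, authorship .....
After op 4 (insert('x')): buffer="xvxxexofk" (len 9), cursors c4@1 c1@4 c3@4 c2@6, authorship 4.13.2...
After op 5 (delete): buffer="veofk" (len 5), cursors c4@0 c1@1 c3@1 c2@2, authorship .....
After op 6 (insert('d')): buffer="dvddedofk" (len 9), cursors c4@1 c1@4 c3@4 c2@6, authorship 4.13.2...
Authorship (.=original, N=cursor N): 4 . 1 3 . 2 . . .
Index 5: author = 2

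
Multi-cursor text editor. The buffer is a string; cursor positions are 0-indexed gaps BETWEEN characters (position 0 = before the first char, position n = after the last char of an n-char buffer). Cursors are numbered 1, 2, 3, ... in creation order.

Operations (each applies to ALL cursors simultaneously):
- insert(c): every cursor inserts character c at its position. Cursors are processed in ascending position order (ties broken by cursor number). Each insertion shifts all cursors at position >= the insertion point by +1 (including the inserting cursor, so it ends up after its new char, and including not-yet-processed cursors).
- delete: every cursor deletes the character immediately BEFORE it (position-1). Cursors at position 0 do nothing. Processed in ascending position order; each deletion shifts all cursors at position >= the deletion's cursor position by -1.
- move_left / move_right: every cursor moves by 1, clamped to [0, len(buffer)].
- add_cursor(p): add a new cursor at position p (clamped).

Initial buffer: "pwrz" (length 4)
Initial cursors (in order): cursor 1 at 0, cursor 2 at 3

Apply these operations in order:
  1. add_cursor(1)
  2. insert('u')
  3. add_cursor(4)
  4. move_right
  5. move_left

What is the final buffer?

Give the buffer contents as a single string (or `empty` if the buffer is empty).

After op 1 (add_cursor(1)): buffer="pwrz" (len 4), cursors c1@0 c3@1 c2@3, authorship ....
After op 2 (insert('u')): buffer="upuwruz" (len 7), cursors c1@1 c3@3 c2@6, authorship 1.3..2.
After op 3 (add_cursor(4)): buffer="upuwruz" (len 7), cursors c1@1 c3@3 c4@4 c2@6, authorship 1.3..2.
After op 4 (move_right): buffer="upuwruz" (len 7), cursors c1@2 c3@4 c4@5 c2@7, authorship 1.3..2.
After op 5 (move_left): buffer="upuwruz" (len 7), cursors c1@1 c3@3 c4@4 c2@6, authorship 1.3..2.

Answer: upuwruz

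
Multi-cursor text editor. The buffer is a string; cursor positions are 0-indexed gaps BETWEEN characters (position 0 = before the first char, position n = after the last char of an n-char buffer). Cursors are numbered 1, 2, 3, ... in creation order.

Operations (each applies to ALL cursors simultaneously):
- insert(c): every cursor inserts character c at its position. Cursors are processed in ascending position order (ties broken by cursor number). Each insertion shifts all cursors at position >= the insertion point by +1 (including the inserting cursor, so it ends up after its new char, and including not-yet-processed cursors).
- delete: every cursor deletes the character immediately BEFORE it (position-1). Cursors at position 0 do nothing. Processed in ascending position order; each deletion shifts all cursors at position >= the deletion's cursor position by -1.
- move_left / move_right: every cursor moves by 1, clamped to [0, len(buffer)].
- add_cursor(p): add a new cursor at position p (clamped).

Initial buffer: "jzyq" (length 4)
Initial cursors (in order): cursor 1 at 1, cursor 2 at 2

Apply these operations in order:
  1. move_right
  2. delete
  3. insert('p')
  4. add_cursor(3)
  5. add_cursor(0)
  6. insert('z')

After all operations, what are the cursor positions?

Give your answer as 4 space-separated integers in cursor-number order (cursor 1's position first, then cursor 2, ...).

After op 1 (move_right): buffer="jzyq" (len 4), cursors c1@2 c2@3, authorship ....
After op 2 (delete): buffer="jq" (len 2), cursors c1@1 c2@1, authorship ..
After op 3 (insert('p')): buffer="jppq" (len 4), cursors c1@3 c2@3, authorship .12.
After op 4 (add_cursor(3)): buffer="jppq" (len 4), cursors c1@3 c2@3 c3@3, authorship .12.
After op 5 (add_cursor(0)): buffer="jppq" (len 4), cursors c4@0 c1@3 c2@3 c3@3, authorship .12.
After op 6 (insert('z')): buffer="zjppzzzq" (len 8), cursors c4@1 c1@7 c2@7 c3@7, authorship 4.12123.

Answer: 7 7 7 1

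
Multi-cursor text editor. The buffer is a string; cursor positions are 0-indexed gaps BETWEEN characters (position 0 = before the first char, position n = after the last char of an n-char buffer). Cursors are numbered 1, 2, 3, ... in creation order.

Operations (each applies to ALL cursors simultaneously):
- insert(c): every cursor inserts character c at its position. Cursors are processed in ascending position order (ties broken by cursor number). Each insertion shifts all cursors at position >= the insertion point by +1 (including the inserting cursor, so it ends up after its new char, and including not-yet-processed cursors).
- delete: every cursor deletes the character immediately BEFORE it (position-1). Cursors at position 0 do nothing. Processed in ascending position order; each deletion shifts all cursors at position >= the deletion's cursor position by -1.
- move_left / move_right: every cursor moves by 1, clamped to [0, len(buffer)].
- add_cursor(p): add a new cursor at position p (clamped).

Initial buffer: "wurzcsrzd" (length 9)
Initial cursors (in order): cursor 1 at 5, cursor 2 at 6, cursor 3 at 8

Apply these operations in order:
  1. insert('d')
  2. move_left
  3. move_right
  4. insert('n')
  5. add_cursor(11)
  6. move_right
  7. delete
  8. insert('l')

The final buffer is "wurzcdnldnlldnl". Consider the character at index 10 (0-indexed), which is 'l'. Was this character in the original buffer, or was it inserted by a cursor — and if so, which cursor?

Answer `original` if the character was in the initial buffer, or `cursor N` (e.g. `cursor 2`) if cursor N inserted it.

Answer: cursor 2

Derivation:
After op 1 (insert('d')): buffer="wurzcdsdrzdd" (len 12), cursors c1@6 c2@8 c3@11, authorship .....1.2..3.
After op 2 (move_left): buffer="wurzcdsdrzdd" (len 12), cursors c1@5 c2@7 c3@10, authorship .....1.2..3.
After op 3 (move_right): buffer="wurzcdsdrzdd" (len 12), cursors c1@6 c2@8 c3@11, authorship .....1.2..3.
After op 4 (insert('n')): buffer="wurzcdnsdnrzdnd" (len 15), cursors c1@7 c2@10 c3@14, authorship .....11.22..33.
After op 5 (add_cursor(11)): buffer="wurzcdnsdnrzdnd" (len 15), cursors c1@7 c2@10 c4@11 c3@14, authorship .....11.22..33.
After op 6 (move_right): buffer="wurzcdnsdnrzdnd" (len 15), cursors c1@8 c2@11 c4@12 c3@15, authorship .....11.22..33.
After op 7 (delete): buffer="wurzcdndndn" (len 11), cursors c1@7 c2@9 c4@9 c3@11, authorship .....112233
After op 8 (insert('l')): buffer="wurzcdnldnlldnl" (len 15), cursors c1@8 c2@12 c4@12 c3@15, authorship .....1112224333
Authorship (.=original, N=cursor N): . . . . . 1 1 1 2 2 2 4 3 3 3
Index 10: author = 2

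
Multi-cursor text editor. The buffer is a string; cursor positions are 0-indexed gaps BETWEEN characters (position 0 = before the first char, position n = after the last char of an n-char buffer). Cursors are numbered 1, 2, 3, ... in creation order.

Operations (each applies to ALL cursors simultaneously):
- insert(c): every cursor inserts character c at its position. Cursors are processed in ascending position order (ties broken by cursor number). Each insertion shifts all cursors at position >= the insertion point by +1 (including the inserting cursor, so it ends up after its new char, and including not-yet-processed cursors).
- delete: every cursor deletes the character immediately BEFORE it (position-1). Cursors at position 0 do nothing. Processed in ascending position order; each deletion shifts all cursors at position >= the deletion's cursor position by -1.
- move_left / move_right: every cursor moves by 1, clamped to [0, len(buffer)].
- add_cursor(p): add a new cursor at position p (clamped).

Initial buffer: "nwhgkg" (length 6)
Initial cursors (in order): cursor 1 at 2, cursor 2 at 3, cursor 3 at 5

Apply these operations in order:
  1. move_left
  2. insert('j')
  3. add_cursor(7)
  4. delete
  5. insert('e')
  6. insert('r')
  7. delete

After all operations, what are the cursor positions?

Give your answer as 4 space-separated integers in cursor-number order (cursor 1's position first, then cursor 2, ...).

After op 1 (move_left): buffer="nwhgkg" (len 6), cursors c1@1 c2@2 c3@4, authorship ......
After op 2 (insert('j')): buffer="njwjhgjkg" (len 9), cursors c1@2 c2@4 c3@7, authorship .1.2..3..
After op 3 (add_cursor(7)): buffer="njwjhgjkg" (len 9), cursors c1@2 c2@4 c3@7 c4@7, authorship .1.2..3..
After op 4 (delete): buffer="nwhkg" (len 5), cursors c1@1 c2@2 c3@3 c4@3, authorship .....
After op 5 (insert('e')): buffer="neweheekg" (len 9), cursors c1@2 c2@4 c3@7 c4@7, authorship .1.2.34..
After op 6 (insert('r')): buffer="nerwerheerrkg" (len 13), cursors c1@3 c2@6 c3@11 c4@11, authorship .11.22.3434..
After op 7 (delete): buffer="neweheekg" (len 9), cursors c1@2 c2@4 c3@7 c4@7, authorship .1.2.34..

Answer: 2 4 7 7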